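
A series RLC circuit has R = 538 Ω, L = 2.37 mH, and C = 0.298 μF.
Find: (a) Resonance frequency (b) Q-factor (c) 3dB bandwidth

Step 1 — Resonance condition Im(Z)=0 gives ω₀ = 1/√(LC).
Step 2 — ω₀ = 1/√(0.00237·2.98e-07) = 3.763e+04 rad/s.
Step 3 — f₀ = ω₀/(2π) = 5989 Hz.
Step 4 — Series Q: Q = ω₀L/R = 3.763e+04·0.00237/538 = 0.1658.
Step 5 — 3dB bandwidth: Δω = ω₀/Q = 2.27e+05 rad/s; BW = Δω/(2π) = 3.613e+04 Hz.

(a) f₀ = 5989 Hz  (b) Q = 0.1658  (c) BW = 3.613e+04 Hz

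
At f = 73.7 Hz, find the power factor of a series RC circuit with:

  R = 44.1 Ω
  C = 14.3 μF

Step 1 — Angular frequency: ω = 2π·f = 2π·73.7 = 463.1 rad/s.
Step 2 — Component impedances:
  R: Z = R = 44.1 Ω
  C: Z = 1/(jωC) = -j/(ω·C) = 0 - j151 Ω
Step 3 — Series combination: Z_total = R + C = 44.1 - j151 Ω = 157.3∠-73.7° Ω.
Step 4 — Power factor: PF = cos(φ) = Re(Z)/|Z| = 44.1/157.32 = 0.2803.
Step 5 — Type: Im(Z) = -151 ⇒ leading (phase φ = -73.7°).

PF = 0.2803 (leading, φ = -73.7°)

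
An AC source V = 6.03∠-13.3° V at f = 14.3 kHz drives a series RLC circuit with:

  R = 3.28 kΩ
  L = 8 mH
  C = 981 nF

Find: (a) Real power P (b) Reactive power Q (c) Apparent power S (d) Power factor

Step 1 — Angular frequency: ω = 2π·f = 2π·1.43e+04 = 8.985e+04 rad/s.
Step 2 — Component impedances:
  R: Z = R = 3280 Ω
  L: Z = jωL = j·8.985e+04·0.008 = 0 + j718.8 Ω
  C: Z = 1/(jωC) = -j/(ω·C) = 0 - j11.35 Ω
Step 3 — Series combination: Z_total = R + L + C = 3280 + j707.5 Ω = 3355∠12.2° Ω.
Step 4 — Source phasor: V = 6.03∠-13.3° V = 5.868 - j1.387 V.
Step 5 — Current: I = V / Z = 0.001622 - j0.0007729 A = 0.001797∠-25.5° A.
Step 6 — Complex power: S = V·I* = 0.01059 + j0.002285 VA.
Step 7 — Real power: P = Re(S) = 0.01059 W.
Step 8 — Reactive power: Q = Im(S) = 0.002285 VAR.
Step 9 — Apparent power: |S| = 0.01084 VA.
Step 10 — Power factor: PF = P/|S| = 0.9775 (lagging).

(a) P = 0.01059 W  (b) Q = 0.002285 VAR  (c) S = 0.01084 VA  (d) PF = 0.9775 (lagging)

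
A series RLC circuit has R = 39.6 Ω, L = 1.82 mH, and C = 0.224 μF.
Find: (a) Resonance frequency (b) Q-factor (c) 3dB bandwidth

Step 1 — Resonance: ω₀ = 1/√(LC) = 1/√(0.00182·2.24e-07) = 4.953e+04 rad/s.
Step 2 — f₀ = ω₀/(2π) = 7882 Hz.
Step 3 — Series Q: Q = ω₀L/R = 4.953e+04·0.00182/39.6 = 2.276.
Step 4 — Bandwidth: Δω = ω₀/Q = 2.176e+04 rad/s; BW = Δω/(2π) = 3463 Hz.

(a) f₀ = 7882 Hz  (b) Q = 2.276  (c) BW = 3463 Hz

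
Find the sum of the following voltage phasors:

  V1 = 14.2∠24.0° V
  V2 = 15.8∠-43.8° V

Step 1 — Convert each phasor to rectangular form:
  V1 = 14.2·(cos(24.0°) + j·sin(24.0°)) = 12.97 + j5.776 V
  V2 = 15.8·(cos(-43.8°) + j·sin(-43.8°)) = 11.4 - j10.94 V
Step 2 — Sum components: V_total = 24.38 - j5.16 V.
Step 3 — Convert to polar: |V_total| = 24.92 V, ∠V_total = -12.0°.

V_total = 24.92∠-12.0° V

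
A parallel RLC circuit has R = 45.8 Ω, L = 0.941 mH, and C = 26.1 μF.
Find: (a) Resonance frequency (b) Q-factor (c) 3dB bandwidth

Step 1 — Resonance: ω₀ = 1/√(LC) = 1/√(0.000941·2.61e-05) = 6381 rad/s.
Step 2 — f₀ = ω₀/(2π) = 1016 Hz.
Step 3 — Parallel Q: Q = R/(ω₀L) = 45.8/(6381·0.000941) = 7.628.
Step 4 — Bandwidth: Δω = ω₀/Q = 836.6 rad/s; BW = Δω/(2π) = 133.1 Hz.

(a) f₀ = 1016 Hz  (b) Q = 7.628  (c) BW = 133.1 Hz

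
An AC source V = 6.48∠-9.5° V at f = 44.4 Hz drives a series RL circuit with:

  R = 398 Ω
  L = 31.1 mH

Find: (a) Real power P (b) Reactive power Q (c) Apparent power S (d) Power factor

Step 1 — Angular frequency: ω = 2π·f = 2π·44.4 = 279 rad/s.
Step 2 — Component impedances:
  R: Z = R = 398 Ω
  L: Z = jωL = j·279·0.0311 = 0 + j8.676 Ω
Step 3 — Series combination: Z_total = R + L = 398 + j8.676 Ω = 398.1∠1.2° Ω.
Step 4 — Source phasor: V = 6.48∠-9.5° V = 6.391 - j1.07 V.
Step 5 — Current: I = V / Z = 0.01599 - j0.003036 A = 0.01628∠-10.7° A.
Step 6 — Complex power: S = V·I* = 0.1055 + j0.002299 VA.
Step 7 — Real power: P = Re(S) = 0.1055 W.
Step 8 — Reactive power: Q = Im(S) = 0.002299 VAR.
Step 9 — Apparent power: |S| = 0.1055 VA.
Step 10 — Power factor: PF = P/|S| = 0.9998 (lagging).

(a) P = 0.1055 W  (b) Q = 0.002299 VAR  (c) S = 0.1055 VA  (d) PF = 0.9998 (lagging)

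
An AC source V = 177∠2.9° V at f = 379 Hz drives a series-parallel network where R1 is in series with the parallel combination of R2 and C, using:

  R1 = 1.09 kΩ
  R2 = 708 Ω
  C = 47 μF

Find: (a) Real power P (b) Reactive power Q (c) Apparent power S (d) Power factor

Step 1 — Angular frequency: ω = 2π·f = 2π·379 = 2381 rad/s.
Step 2 — Component impedances:
  R1: Z = R = 1090 Ω
  R2: Z = R = 708 Ω
  C: Z = 1/(jωC) = -j/(ω·C) = 0 - j8.935 Ω
Step 3 — Parallel branch: R2 || C = 1/(1/R2 + 1/C) = 0.1127 - j8.933 Ω.
Step 4 — Series with R1: Z_total = R1 + (R2 || C) = 1090 - j8.933 Ω = 1090∠-0.5° Ω.
Step 5 — Source phasor: V = 177∠2.9° V = 176.8 + j8.955 V.
Step 6 — Current: I = V / Z = 0.1621 + j0.009543 A = 0.1624∠3.4° A.
Step 7 — Complex power: S = V·I* = 28.74 - j0.2355 VA.
Step 8 — Real power: P = Re(S) = 28.74 W.
Step 9 — Reactive power: Q = Im(S) = -0.2355 VAR.
Step 10 — Apparent power: |S| = 28.74 VA.
Step 11 — Power factor: PF = P/|S| = 1 (leading).

(a) P = 28.74 W  (b) Q = -0.2355 VAR  (c) S = 28.74 VA  (d) PF = 1 (leading)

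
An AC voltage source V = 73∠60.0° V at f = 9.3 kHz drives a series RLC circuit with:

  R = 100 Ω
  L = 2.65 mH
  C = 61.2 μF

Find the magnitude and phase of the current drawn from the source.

Step 1 — Angular frequency: ω = 2π·f = 2π·9300 = 5.843e+04 rad/s.
Step 2 — Component impedances:
  R: Z = R = 100 Ω
  L: Z = jωL = j·5.843e+04·0.00265 = 0 + j154.8 Ω
  C: Z = 1/(jωC) = -j/(ω·C) = 0 - j0.2796 Ω
Step 3 — Series combination: Z_total = R + L + C = 100 + j154.6 Ω = 184.1∠57.1° Ω.
Step 4 — Source phasor: V = 73∠60.0° V = 36.5 + j63.22 V.
Step 5 — Ohm's law: I = V / Z_total = (36.5 + j63.22) / (100 + j154.6) = 0.396 + j0.02007 A.
Step 6 — Convert to polar: |I| = 0.3965 A, ∠I = 2.9°.

I = 0.3965∠2.9° A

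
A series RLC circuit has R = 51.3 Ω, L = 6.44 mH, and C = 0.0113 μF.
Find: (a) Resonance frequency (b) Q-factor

Step 1 — Resonance condition Im(Z)=0 gives ω₀ = 1/√(LC).
Step 2 — ω₀ = 1/√(0.00644·1.13e-08) = 1.172e+05 rad/s.
Step 3 — f₀ = ω₀/(2π) = 1.866e+04 Hz.
Step 4 — Series Q: Q = ω₀L/R = 1.172e+05·0.00644/51.3 = 14.72.

(a) f₀ = 1.866e+04 Hz  (b) Q = 14.72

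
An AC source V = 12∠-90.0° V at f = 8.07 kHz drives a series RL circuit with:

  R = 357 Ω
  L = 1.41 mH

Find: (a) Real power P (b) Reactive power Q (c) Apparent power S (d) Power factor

Step 1 — Angular frequency: ω = 2π·f = 2π·8070 = 5.071e+04 rad/s.
Step 2 — Component impedances:
  R: Z = R = 357 Ω
  L: Z = jωL = j·5.071e+04·0.00141 = 0 + j71.49 Ω
Step 3 — Series combination: Z_total = R + L = 357 + j71.49 Ω = 364.1∠11.3° Ω.
Step 4 — Source phasor: V = 12∠-90.0° V = 0 - j12 V.
Step 5 — Current: I = V / Z = -0.006472 - j0.03232 A = 0.03296∠-101.3° A.
Step 6 — Complex power: S = V·I* = 0.3878 + j0.07766 VA.
Step 7 — Real power: P = Re(S) = 0.3878 W.
Step 8 — Reactive power: Q = Im(S) = 0.07766 VAR.
Step 9 — Apparent power: |S| = 0.3955 VA.
Step 10 — Power factor: PF = P/|S| = 0.9805 (lagging).

(a) P = 0.3878 W  (b) Q = 0.07766 VAR  (c) S = 0.3955 VA  (d) PF = 0.9805 (lagging)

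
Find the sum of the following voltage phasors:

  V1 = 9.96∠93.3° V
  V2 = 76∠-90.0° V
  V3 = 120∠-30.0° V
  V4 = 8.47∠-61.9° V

Step 1 — Convert each phasor to rectangular form:
  V1 = 9.96·(cos(93.3°) + j·sin(93.3°)) = -0.5733 + j9.943 V
  V2 = 76·(cos(-90.0°) + j·sin(-90.0°)) = 0 - j76 V
  V3 = 120·(cos(-30.0°) + j·sin(-30.0°)) = 103.9 - j60 V
  V4 = 8.47·(cos(-61.9°) + j·sin(-61.9°)) = 3.989 - j7.472 V
Step 2 — Sum components: V_total = 107.3 - j133.5 V.
Step 3 — Convert to polar: |V_total| = 171.3 V, ∠V_total = -51.2°.

V_total = 171.3∠-51.2° V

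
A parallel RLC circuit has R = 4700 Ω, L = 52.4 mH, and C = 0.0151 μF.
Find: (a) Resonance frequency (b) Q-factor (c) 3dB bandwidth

Step 1 — Resonance: ω₀ = 1/√(LC) = 1/√(0.0524·1.51e-08) = 3.555e+04 rad/s.
Step 2 — f₀ = ω₀/(2π) = 5658 Hz.
Step 3 — Parallel Q: Q = R/(ω₀L) = 4700/(3.555e+04·0.0524) = 2.523.
Step 4 — Bandwidth: Δω = ω₀/Q = 1.409e+04 rad/s; BW = Δω/(2π) = 2243 Hz.

(a) f₀ = 5658 Hz  (b) Q = 2.523  (c) BW = 2243 Hz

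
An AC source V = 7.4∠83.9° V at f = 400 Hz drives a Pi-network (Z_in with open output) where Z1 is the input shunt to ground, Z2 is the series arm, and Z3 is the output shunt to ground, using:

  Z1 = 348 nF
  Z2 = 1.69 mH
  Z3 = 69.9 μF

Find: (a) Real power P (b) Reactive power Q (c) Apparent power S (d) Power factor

Step 1 — Angular frequency: ω = 2π·f = 2π·400 = 2513 rad/s.
Step 2 — Component impedances:
  Z1: Z = 1/(jωC) = -j/(ω·C) = 0 - j1143 Ω
  Z2: Z = jωL = j·2513·0.00169 = 0 + j4.247 Ω
  Z3: Z = 1/(jωC) = -j/(ω·C) = 0 - j5.692 Ω
Step 3 — With open output, the series arm Z2 and the output shunt Z3 appear in series to ground: Z2 + Z3 = 0 - j1.445 Ω.
Step 4 — Parallel with input shunt Z1: Z_in = Z1 || (Z2 + Z3) = 0 - j1.443 Ω = 1.443∠-90.0° Ω.
Step 5 — Source phasor: V = 7.4∠83.9° V = 0.7864 + j7.358 V.
Step 6 — Current: I = V / Z = -5.099 + j0.545 A = 5.128∠173.9° A.
Step 7 — Complex power: S = V·I* = 0 - j37.95 VA.
Step 8 — Real power: P = Re(S) = 0 W.
Step 9 — Reactive power: Q = Im(S) = -37.95 VAR.
Step 10 — Apparent power: |S| = 37.95 VA.
Step 11 — Power factor: PF = P/|S| = 0 (leading).

(a) P = 0 W  (b) Q = -37.95 VAR  (c) S = 37.95 VA  (d) PF = 0 (leading)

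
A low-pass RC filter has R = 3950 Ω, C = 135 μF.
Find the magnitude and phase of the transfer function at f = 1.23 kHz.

Step 1 — Angular frequency: ω = 2π·1230 = 7728 rad/s.
Step 2 — Transfer function: H(jω) = 1/(1 + jωRC).
Step 3 — Denominator: 1 + jωRC = 1 + j·7728·3950·0.000135 = 1 + j4121.
Step 4 — H = 5.888e-08 - j0.0002427.
Step 5 — Magnitude: |H| = 0.0002427 (-72.3 dB); phase: φ = -90.0°.

|H| = 0.0002427 (-72.3 dB), φ = -90.0°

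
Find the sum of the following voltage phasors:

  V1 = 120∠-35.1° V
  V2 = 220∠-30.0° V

Step 1 — Convert each phasor to rectangular form:
  V1 = 120·(cos(-35.1°) + j·sin(-35.1°)) = 98.18 - j69 V
  V2 = 220·(cos(-30.0°) + j·sin(-30.0°)) = 190.5 - j110 V
Step 2 — Sum components: V_total = 288.7 - j179 V.
Step 3 — Convert to polar: |V_total| = 339.7 V, ∠V_total = -31.8°.

V_total = 339.7∠-31.8° V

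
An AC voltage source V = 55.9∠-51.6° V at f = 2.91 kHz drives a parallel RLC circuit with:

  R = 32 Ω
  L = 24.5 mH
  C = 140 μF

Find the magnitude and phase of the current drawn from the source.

Step 1 — Angular frequency: ω = 2π·f = 2π·2910 = 1.828e+04 rad/s.
Step 2 — Component impedances:
  R: Z = R = 32 Ω
  L: Z = jωL = j·1.828e+04·0.0245 = 0 + j448 Ω
  C: Z = 1/(jωC) = -j/(ω·C) = 0 - j0.3907 Ω
Step 3 — Parallel combination: 1/Z_total = 1/R + 1/L + 1/C; Z_total = 0.004777 - j0.3909 Ω = 0.391∠-89.3° Ω.
Step 4 — Source phasor: V = 55.9∠-51.6° V = 34.72 - j43.81 V.
Step 5 — Ohm's law: I = V / Z_total = (34.72 - j43.81) / (0.004777 - j0.3909) = 113.1 + j87.43 A.
Step 6 — Convert to polar: |I| = 143 A, ∠I = 37.7°.

I = 143∠37.7° A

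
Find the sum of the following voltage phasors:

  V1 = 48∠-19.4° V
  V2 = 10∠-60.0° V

Step 1 — Convert each phasor to rectangular form:
  V1 = 48·(cos(-19.4°) + j·sin(-19.4°)) = 45.27 - j15.94 V
  V2 = 10·(cos(-60.0°) + j·sin(-60.0°)) = 5 - j8.66 V
Step 2 — Sum components: V_total = 50.27 - j24.6 V.
Step 3 — Convert to polar: |V_total| = 55.97 V, ∠V_total = -26.1°.

V_total = 55.97∠-26.1° V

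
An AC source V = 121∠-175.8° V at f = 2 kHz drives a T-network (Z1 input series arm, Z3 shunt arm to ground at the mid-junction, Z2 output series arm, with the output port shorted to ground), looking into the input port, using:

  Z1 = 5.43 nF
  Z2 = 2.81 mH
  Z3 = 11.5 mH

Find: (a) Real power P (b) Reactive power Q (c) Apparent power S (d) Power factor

Step 1 — Angular frequency: ω = 2π·f = 2π·2000 = 1.257e+04 rad/s.
Step 2 — Component impedances:
  Z1: Z = 1/(jωC) = -j/(ω·C) = 0 - j1.466e+04 Ω
  Z2: Z = jωL = j·1.257e+04·0.00281 = 0 + j35.31 Ω
  Z3: Z = jωL = j·1.257e+04·0.0115 = 0 + j144.5 Ω
Step 3 — With the output port shorted to ground, the output series arm Z2 runs from the junction to ground; the shunt arm Z3 also runs from the junction to ground. They appear in parallel: Z3 || Z2 = 0 + j28.38 Ω.
Step 4 — Series with input arm Z1: Z_in = Z1 + (Z3 || Z2) = 0 - j1.463e+04 Ω = 1.463e+04∠-90.0° Ω.
Step 5 — Source phasor: V = 121∠-175.8° V = -120.7 - j8.862 V.
Step 6 — Current: I = V / Z = 0.0006059 - j0.00825 A = 0.008273∠-85.8° A.
Step 7 — Complex power: S = V·I* = 0 - j1.001 VA.
Step 8 — Real power: P = Re(S) = 0 W.
Step 9 — Reactive power: Q = Im(S) = -1.001 VAR.
Step 10 — Apparent power: |S| = 1.001 VA.
Step 11 — Power factor: PF = P/|S| = 0 (leading).

(a) P = 0 W  (b) Q = -1.001 VAR  (c) S = 1.001 VA  (d) PF = 0 (leading)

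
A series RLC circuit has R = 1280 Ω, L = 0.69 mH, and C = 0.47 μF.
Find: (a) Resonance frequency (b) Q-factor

Step 1 — Resonance condition Im(Z)=0 gives ω₀ = 1/√(LC).
Step 2 — ω₀ = 1/√(0.00069·4.7e-07) = 5.553e+04 rad/s.
Step 3 — f₀ = ω₀/(2π) = 8838 Hz.
Step 4 — Series Q: Q = ω₀L/R = 5.553e+04·0.00069/1280 = 0.02993.

(a) f₀ = 8838 Hz  (b) Q = 0.02993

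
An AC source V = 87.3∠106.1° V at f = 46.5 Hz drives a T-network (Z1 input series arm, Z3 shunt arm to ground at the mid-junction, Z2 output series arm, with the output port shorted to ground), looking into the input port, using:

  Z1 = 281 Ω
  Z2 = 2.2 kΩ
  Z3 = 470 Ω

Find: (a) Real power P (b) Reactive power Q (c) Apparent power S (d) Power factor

Step 1 — Angular frequency: ω = 2π·f = 2π·46.5 = 292.2 rad/s.
Step 2 — Component impedances:
  Z1: Z = R = 281 Ω
  Z2: Z = R = 2200 Ω
  Z3: Z = R = 470 Ω
Step 3 — With the output port shorted to ground, the output series arm Z2 runs from the junction to ground; the shunt arm Z3 also runs from the junction to ground. They appear in parallel: Z3 || Z2 = 387.3 Ω.
Step 4 — Series with input arm Z1: Z_in = Z1 + (Z3 || Z2) = 668.3 Ω = 668.3∠0.0° Ω.
Step 5 — Source phasor: V = 87.3∠106.1° V = -24.21 + j83.88 V.
Step 6 — Current: I = V / Z = -0.03623 + j0.1255 A = 0.1306∠106.1° A.
Step 7 — Complex power: S = V·I* = 11.4 VA.
Step 8 — Real power: P = Re(S) = 11.4 W.
Step 9 — Reactive power: Q = Im(S) = 0 VAR.
Step 10 — Apparent power: |S| = 11.4 VA.
Step 11 — Power factor: PF = P/|S| = 1 (unity).

(a) P = 11.4 W  (b) Q = 0 VAR  (c) S = 11.4 VA  (d) PF = 1 (unity)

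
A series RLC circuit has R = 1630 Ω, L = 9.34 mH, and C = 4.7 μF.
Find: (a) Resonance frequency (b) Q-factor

Step 1 — Resonance condition Im(Z)=0 gives ω₀ = 1/√(LC).
Step 2 — ω₀ = 1/√(0.00934·4.7e-06) = 4773 rad/s.
Step 3 — f₀ = ω₀/(2π) = 759.6 Hz.
Step 4 — Series Q: Q = ω₀L/R = 4773·0.00934/1630 = 0.02735.

(a) f₀ = 759.6 Hz  (b) Q = 0.02735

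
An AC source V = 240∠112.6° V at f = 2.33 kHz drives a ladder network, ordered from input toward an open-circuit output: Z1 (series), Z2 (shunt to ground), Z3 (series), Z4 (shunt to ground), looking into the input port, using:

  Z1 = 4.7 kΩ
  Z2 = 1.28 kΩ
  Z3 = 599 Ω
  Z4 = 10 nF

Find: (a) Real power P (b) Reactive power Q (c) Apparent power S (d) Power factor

Step 1 — Angular frequency: ω = 2π·f = 2π·2330 = 1.464e+04 rad/s.
Step 2 — Component impedances:
  Z1: Z = R = 4700 Ω
  Z2: Z = R = 1280 Ω
  Z3: Z = R = 599 Ω
  Z4: Z = 1/(jωC) = -j/(ω·C) = 0 - j6831 Ω
Step 3 — Ladder network (open output): work backward from the far end, alternating series and parallel combinations. Z_in = 5919 - j223 Ω = 5923∠-2.2° Ω.
Step 4 — Source phasor: V = 240∠112.6° V = -92.23 + j221.6 V.
Step 5 — Current: I = V / Z = -0.01697 + j0.0368 A = 0.04052∠114.8° A.
Step 6 — Complex power: S = V·I* = 9.718 - j0.3661 VA.
Step 7 — Real power: P = Re(S) = 9.718 W.
Step 8 — Reactive power: Q = Im(S) = -0.3661 VAR.
Step 9 — Apparent power: |S| = 9.725 VA.
Step 10 — Power factor: PF = P/|S| = 0.9993 (leading).

(a) P = 9.718 W  (b) Q = -0.3661 VAR  (c) S = 9.725 VA  (d) PF = 0.9993 (leading)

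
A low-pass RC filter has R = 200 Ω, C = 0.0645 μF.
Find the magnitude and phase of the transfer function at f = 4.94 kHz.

Step 1 — Angular frequency: ω = 2π·4940 = 3.104e+04 rad/s.
Step 2 — Transfer function: H(jω) = 1/(1 + jωRC).
Step 3 — Denominator: 1 + jωRC = 1 + j·3.104e+04·200·6.45e-08 = 1 + j0.4004.
Step 4 — H = 0.8618 - j0.3451.
Step 5 — Magnitude: |H| = 0.9283 (-0.6 dB); phase: φ = -21.8°.

|H| = 0.9283 (-0.6 dB), φ = -21.8°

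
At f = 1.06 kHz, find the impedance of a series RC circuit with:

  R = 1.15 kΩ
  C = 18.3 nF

Step 1 — Angular frequency: ω = 2π·f = 2π·1060 = 6660 rad/s.
Step 2 — Component impedances:
  R: Z = R = 1150 Ω
  C: Z = 1/(jωC) = -j/(ω·C) = 0 - j8205 Ω
Step 3 — Series combination: Z_total = R + C = 1150 - j8205 Ω = 8285∠-82.0° Ω.

Z = 1150 - j8205 Ω = 8285∠-82.0° Ω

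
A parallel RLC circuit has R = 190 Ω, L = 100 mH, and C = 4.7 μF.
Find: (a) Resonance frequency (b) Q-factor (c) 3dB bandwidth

Step 1 — Resonance: ω₀ = 1/√(LC) = 1/√(0.1·4.7e-06) = 1459 rad/s.
Step 2 — f₀ = ω₀/(2π) = 232.2 Hz.
Step 3 — Parallel Q: Q = R/(ω₀L) = 190/(1459·0.1) = 1.303.
Step 4 — Bandwidth: Δω = ω₀/Q = 1120 rad/s; BW = Δω/(2π) = 178.2 Hz.

(a) f₀ = 232.2 Hz  (b) Q = 1.303  (c) BW = 178.2 Hz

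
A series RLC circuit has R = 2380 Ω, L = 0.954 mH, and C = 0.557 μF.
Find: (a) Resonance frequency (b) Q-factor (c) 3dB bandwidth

Step 1 — Resonance condition Im(Z)=0 gives ω₀ = 1/√(LC).
Step 2 — ω₀ = 1/√(0.000954·5.57e-07) = 4.338e+04 rad/s.
Step 3 — f₀ = ω₀/(2π) = 6904 Hz.
Step 4 — Series Q: Q = ω₀L/R = 4.338e+04·0.000954/2380 = 0.01739.
Step 5 — 3dB bandwidth: Δω = ω₀/Q = 2.495e+06 rad/s; BW = Δω/(2π) = 3.971e+05 Hz.

(a) f₀ = 6904 Hz  (b) Q = 0.01739  (c) BW = 3.971e+05 Hz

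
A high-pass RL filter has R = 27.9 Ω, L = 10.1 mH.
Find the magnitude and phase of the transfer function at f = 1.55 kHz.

Step 1 — Angular frequency: ω = 2π·1550 = 9739 rad/s.
Step 2 — Transfer function: H(jω) = jωL/(R + jωL).
Step 3 — Numerator jωL = j·98.36; denominator R + jωL = 27.9 + j98.36.
Step 4 — H = 0.9255 + j0.2625.
Step 5 — Magnitude: |H| = 0.962 (-0.3 dB); phase: φ = 15.8°.

|H| = 0.962 (-0.3 dB), φ = 15.8°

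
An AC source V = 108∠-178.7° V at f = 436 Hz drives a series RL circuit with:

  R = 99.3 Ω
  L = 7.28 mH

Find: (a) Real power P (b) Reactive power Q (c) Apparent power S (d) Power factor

Step 1 — Angular frequency: ω = 2π·f = 2π·436 = 2739 rad/s.
Step 2 — Component impedances:
  R: Z = R = 99.3 Ω
  L: Z = jωL = j·2739·0.00728 = 0 + j19.94 Ω
Step 3 — Series combination: Z_total = R + L = 99.3 + j19.94 Ω = 101.3∠11.4° Ω.
Step 4 — Source phasor: V = 108∠-178.7° V = -108 - j2.45 V.
Step 5 — Current: I = V / Z = -1.05 + j0.1862 A = 1.066∠169.9° A.
Step 6 — Complex power: S = V·I* = 112.9 + j22.68 VA.
Step 7 — Real power: P = Re(S) = 112.9 W.
Step 8 — Reactive power: Q = Im(S) = 22.68 VAR.
Step 9 — Apparent power: |S| = 115.2 VA.
Step 10 — Power factor: PF = P/|S| = 0.9804 (lagging).

(a) P = 112.9 W  (b) Q = 22.68 VAR  (c) S = 115.2 VA  (d) PF = 0.9804 (lagging)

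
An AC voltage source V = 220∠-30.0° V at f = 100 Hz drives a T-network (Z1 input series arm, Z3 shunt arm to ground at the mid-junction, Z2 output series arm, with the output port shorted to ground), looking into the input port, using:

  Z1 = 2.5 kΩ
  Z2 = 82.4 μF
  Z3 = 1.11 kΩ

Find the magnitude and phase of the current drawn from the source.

Step 1 — Angular frequency: ω = 2π·f = 2π·100 = 628.3 rad/s.
Step 2 — Component impedances:
  Z1: Z = R = 2500 Ω
  Z2: Z = 1/(jωC) = -j/(ω·C) = 0 - j19.31 Ω
  Z3: Z = R = 1110 Ω
Step 3 — With the output port shorted to ground, the output series arm Z2 runs from the junction to ground; the shunt arm Z3 also runs from the junction to ground. They appear in parallel: Z3 || Z2 = 0.336 - j19.31 Ω.
Step 4 — Series with input arm Z1: Z_in = Z1 + (Z3 || Z2) = 2500 - j19.31 Ω = 2500∠-0.4° Ω.
Step 5 — Source phasor: V = 220∠-30.0° V = 190.5 - j110 V.
Step 6 — Ohm's law: I = V / Z_total = (190.5 - j110) / (2500 - j19.31) = 0.07654 - j0.0434 A.
Step 7 — Convert to polar: |I| = 0.08799 A, ∠I = -29.6°.

I = 0.08799∠-29.6° A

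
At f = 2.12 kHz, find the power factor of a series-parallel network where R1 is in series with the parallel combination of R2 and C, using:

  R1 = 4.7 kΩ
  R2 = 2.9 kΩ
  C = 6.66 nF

Step 1 — Angular frequency: ω = 2π·f = 2π·2120 = 1.332e+04 rad/s.
Step 2 — Component impedances:
  R1: Z = R = 4700 Ω
  R2: Z = R = 2900 Ω
  C: Z = 1/(jωC) = -j/(ω·C) = 0 - j1.127e+04 Ω
Step 3 — Parallel branch: R2 || C = 1/(1/R2 + 1/C) = 2720 - j699.8 Ω.
Step 4 — Series with R1: Z_total = R1 + (R2 || C) = 7420 - j699.8 Ω = 7453∠-5.4° Ω.
Step 5 — Power factor: PF = cos(φ) = Re(Z)/|Z| = 7420/7453 = 0.9956.
Step 6 — Type: Im(Z) = -699.8 ⇒ leading (phase φ = -5.4°).

PF = 0.9956 (leading, φ = -5.4°)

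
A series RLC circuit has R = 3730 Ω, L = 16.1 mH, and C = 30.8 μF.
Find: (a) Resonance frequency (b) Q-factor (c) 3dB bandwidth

Step 1 — Resonance: ω₀ = 1/√(LC) = 1/√(0.0161·3.08e-05) = 1420 rad/s.
Step 2 — f₀ = ω₀/(2π) = 226 Hz.
Step 3 — Series Q: Q = ω₀L/R = 1420·0.0161/3730 = 0.00613.
Step 4 — Bandwidth: Δω = ω₀/Q = 2.317e+05 rad/s; BW = Δω/(2π) = 3.687e+04 Hz.

(a) f₀ = 226 Hz  (b) Q = 0.00613  (c) BW = 3.687e+04 Hz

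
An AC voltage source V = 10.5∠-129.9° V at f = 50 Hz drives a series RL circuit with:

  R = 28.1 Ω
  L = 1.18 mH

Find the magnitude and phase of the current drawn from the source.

Step 1 — Angular frequency: ω = 2π·f = 2π·50 = 314.2 rad/s.
Step 2 — Component impedances:
  R: Z = R = 28.1 Ω
  L: Z = jωL = j·314.2·0.00118 = 0 + j0.3707 Ω
Step 3 — Series combination: Z_total = R + L = 28.1 + j0.3707 Ω = 28.1∠0.8° Ω.
Step 4 — Source phasor: V = 10.5∠-129.9° V = -6.735 - j8.055 V.
Step 5 — Ohm's law: I = V / Z_total = (-6.735 - j8.055) / (28.1 + j0.3707) = -0.2434 - j0.2835 A.
Step 6 — Convert to polar: |I| = 0.3736 A, ∠I = -130.7°.

I = 0.3736∠-130.7° A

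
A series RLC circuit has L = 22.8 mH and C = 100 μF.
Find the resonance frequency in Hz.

Step 1 — Resonance condition Im(Z)=0 gives ω₀ = 1/√(LC).
Step 2 — ω₀ = 1/√(0.0228·0.0001) = 662.3 rad/s.
Step 3 — f₀ = ω₀/(2π) = 105.4 Hz.

f₀ = 105.4 Hz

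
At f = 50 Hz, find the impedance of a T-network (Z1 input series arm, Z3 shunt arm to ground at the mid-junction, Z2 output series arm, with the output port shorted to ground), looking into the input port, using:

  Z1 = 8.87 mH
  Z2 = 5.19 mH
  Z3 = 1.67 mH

Step 1 — Angular frequency: ω = 2π·f = 2π·50 = 314.2 rad/s.
Step 2 — Component impedances:
  Z1: Z = jωL = j·314.2·0.00887 = 0 + j2.787 Ω
  Z2: Z = jωL = j·314.2·0.00519 = 0 + j1.63 Ω
  Z3: Z = jωL = j·314.2·0.00167 = 0 + j0.5246 Ω
Step 3 — With the output port shorted to ground, the output series arm Z2 runs from the junction to ground; the shunt arm Z3 also runs from the junction to ground. They appear in parallel: Z3 || Z2 = 0 + j0.3969 Ω.
Step 4 — Series with input arm Z1: Z_in = Z1 + (Z3 || Z2) = 0 + j3.184 Ω = 3.184∠90.0° Ω.

Z = 0 + j3.184 Ω = 3.184∠90.0° Ω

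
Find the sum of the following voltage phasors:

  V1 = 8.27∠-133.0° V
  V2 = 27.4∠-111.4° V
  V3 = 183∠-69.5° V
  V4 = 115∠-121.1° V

Step 1 — Convert each phasor to rectangular form:
  V1 = 8.27·(cos(-133.0°) + j·sin(-133.0°)) = -5.64 - j6.048 V
  V2 = 27.4·(cos(-111.4°) + j·sin(-111.4°)) = -9.998 - j25.51 V
  V3 = 183·(cos(-69.5°) + j·sin(-69.5°)) = 64.09 - j171.4 V
  V4 = 115·(cos(-121.1°) + j·sin(-121.1°)) = -59.4 - j98.47 V
Step 2 — Sum components: V_total = -10.95 - j301.4 V.
Step 3 — Convert to polar: |V_total| = 301.6 V, ∠V_total = -92.1°.

V_total = 301.6∠-92.1° V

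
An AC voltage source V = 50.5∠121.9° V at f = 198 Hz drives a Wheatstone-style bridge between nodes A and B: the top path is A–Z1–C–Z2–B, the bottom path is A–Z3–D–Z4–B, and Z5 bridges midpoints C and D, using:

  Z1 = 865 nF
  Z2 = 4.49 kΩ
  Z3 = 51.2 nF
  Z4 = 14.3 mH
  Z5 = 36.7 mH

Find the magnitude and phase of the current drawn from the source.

Step 1 — Angular frequency: ω = 2π·f = 2π·198 = 1244 rad/s.
Step 2 — Component impedances:
  Z1: Z = 1/(jωC) = -j/(ω·C) = 0 - j929.3 Ω
  Z2: Z = R = 4490 Ω
  Z3: Z = 1/(jωC) = -j/(ω·C) = 0 - j1.57e+04 Ω
  Z4: Z = jωL = j·1244·0.0143 = 0 + j17.79 Ω
  Z5: Z = jωL = j·1244·0.0367 = 0 + j45.66 Ω
Step 3 — Bridge requires nodal analysis (the Z5 bridge couples midpoints C and D, so the two paths cannot be reduced to a simple series/parallel combination). Setting node B to ground and injecting 1 A at node A, the 3-node admittance system at A, C, D solves to V_A = Z_AB = 0.829 - j818.7 Ω = 818.7∠-89.9° Ω.
Step 4 — Source phasor: V = 50.5∠121.9° V = -26.69 + j42.87 V.
Step 5 — Ohm's law: I = V / Z_total = (-26.69 + j42.87) / (0.829 - j818.7) = -0.0524 - j0.03254 A.
Step 6 — Convert to polar: |I| = 0.06168 A, ∠I = -148.2°.

I = 0.06168∠-148.2° A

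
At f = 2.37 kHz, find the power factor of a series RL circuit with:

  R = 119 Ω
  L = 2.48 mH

Step 1 — Angular frequency: ω = 2π·f = 2π·2370 = 1.489e+04 rad/s.
Step 2 — Component impedances:
  R: Z = R = 119 Ω
  L: Z = jωL = j·1.489e+04·0.00248 = 0 + j36.93 Ω
Step 3 — Series combination: Z_total = R + L = 119 + j36.93 Ω = 124.6∠17.2° Ω.
Step 4 — Power factor: PF = cos(φ) = Re(Z)/|Z| = 119/124.6 = 0.9551.
Step 5 — Type: Im(Z) = 36.93 ⇒ lagging (phase φ = 17.2°).

PF = 0.9551 (lagging, φ = 17.2°)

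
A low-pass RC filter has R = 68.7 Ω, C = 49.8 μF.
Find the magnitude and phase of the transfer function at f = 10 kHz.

Step 1 — Angular frequency: ω = 2π·1e+04 = 6.283e+04 rad/s.
Step 2 — Transfer function: H(jω) = 1/(1 + jωRC).
Step 3 — Denominator: 1 + jωRC = 1 + j·6.283e+04·68.7·4.98e-05 = 1 + j215.
Step 4 — H = 2.164e-05 - j0.004652.
Step 5 — Magnitude: |H| = 0.004652 (-46.6 dB); phase: φ = -89.7°.

|H| = 0.004652 (-46.6 dB), φ = -89.7°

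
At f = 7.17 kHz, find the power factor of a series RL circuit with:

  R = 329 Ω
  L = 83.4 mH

Step 1 — Angular frequency: ω = 2π·f = 2π·7170 = 4.505e+04 rad/s.
Step 2 — Component impedances:
  R: Z = R = 329 Ω
  L: Z = jωL = j·4.505e+04·0.0834 = 0 + j3757 Ω
Step 3 — Series combination: Z_total = R + L = 329 + j3757 Ω = 3772∠85.0° Ω.
Step 4 — Power factor: PF = cos(φ) = Re(Z)/|Z| = 329/3771.6 = 0.08723.
Step 5 — Type: Im(Z) = 3757 ⇒ lagging (phase φ = 85.0°).

PF = 0.08723 (lagging, φ = 85.0°)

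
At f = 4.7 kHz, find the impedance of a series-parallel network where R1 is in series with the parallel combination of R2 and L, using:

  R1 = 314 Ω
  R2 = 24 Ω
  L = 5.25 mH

Step 1 — Angular frequency: ω = 2π·f = 2π·4700 = 2.953e+04 rad/s.
Step 2 — Component impedances:
  R1: Z = R = 314 Ω
  R2: Z = R = 24 Ω
  L: Z = jωL = j·2.953e+04·0.00525 = 0 + j155 Ω
Step 3 — Parallel branch: R2 || L = 1/(1/R2 + 1/L) = 23.44 + j3.628 Ω.
Step 4 — Series with R1: Z_total = R1 + (R2 || L) = 337.4 + j3.628 Ω = 337.5∠0.6° Ω.

Z = 337.4 + j3.628 Ω = 337.5∠0.6° Ω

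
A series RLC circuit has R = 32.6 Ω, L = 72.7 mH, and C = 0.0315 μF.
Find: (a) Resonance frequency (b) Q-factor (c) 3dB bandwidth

Step 1 — Resonance condition Im(Z)=0 gives ω₀ = 1/√(LC).
Step 2 — ω₀ = 1/√(0.0727·3.15e-08) = 2.09e+04 rad/s.
Step 3 — f₀ = ω₀/(2π) = 3326 Hz.
Step 4 — Series Q: Q = ω₀L/R = 2.09e+04·0.0727/32.6 = 46.6.
Step 5 — 3dB bandwidth: Δω = ω₀/Q = 448.4 rad/s; BW = Δω/(2π) = 71.37 Hz.

(a) f₀ = 3326 Hz  (b) Q = 46.6  (c) BW = 71.37 Hz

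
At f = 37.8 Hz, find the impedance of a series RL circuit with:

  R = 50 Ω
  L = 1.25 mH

Step 1 — Angular frequency: ω = 2π·f = 2π·37.8 = 237.5 rad/s.
Step 2 — Component impedances:
  R: Z = R = 50 Ω
  L: Z = jωL = j·237.5·0.00125 = 0 + j0.2969 Ω
Step 3 — Series combination: Z_total = R + L = 50 + j0.2969 Ω = 50∠0.3° Ω.

Z = 50 + j0.2969 Ω = 50∠0.3° Ω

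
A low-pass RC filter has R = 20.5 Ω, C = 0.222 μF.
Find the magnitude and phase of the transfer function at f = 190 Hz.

Step 1 — Angular frequency: ω = 2π·190 = 1194 rad/s.
Step 2 — Transfer function: H(jω) = 1/(1 + jωRC).
Step 3 — Denominator: 1 + jωRC = 1 + j·1194·20.5·2.22e-07 = 1 + j0.005433.
Step 4 — H = 1 - j0.005433.
Step 5 — Magnitude: |H| = 1 (-0.0 dB); phase: φ = -0.3°.

|H| = 1 (-0.0 dB), φ = -0.3°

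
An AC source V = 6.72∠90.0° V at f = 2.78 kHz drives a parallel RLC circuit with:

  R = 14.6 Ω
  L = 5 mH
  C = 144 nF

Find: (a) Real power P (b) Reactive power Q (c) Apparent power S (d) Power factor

Step 1 — Angular frequency: ω = 2π·f = 2π·2780 = 1.747e+04 rad/s.
Step 2 — Component impedances:
  R: Z = R = 14.6 Ω
  L: Z = jωL = j·1.747e+04·0.005 = 0 + j87.34 Ω
  C: Z = 1/(jωC) = -j/(ω·C) = 0 - j397.6 Ω
Step 3 — Parallel combination: 1/Z_total = 1/R + 1/L + 1/C; Z_total = 14.36 + j1.873 Ω = 14.48∠7.4° Ω.
Step 4 — Source phasor: V = 6.72∠90.0° V = 0 + j6.72 V.
Step 5 — Current: I = V / Z = 0.06004 + j0.4603 A = 0.4642∠82.6° A.
Step 6 — Complex power: S = V·I* = 3.093 + j0.4035 VA.
Step 7 — Real power: P = Re(S) = 3.093 W.
Step 8 — Reactive power: Q = Im(S) = 0.4035 VAR.
Step 9 — Apparent power: |S| = 3.119 VA.
Step 10 — Power factor: PF = P/|S| = 0.9916 (lagging).

(a) P = 3.093 W  (b) Q = 0.4035 VAR  (c) S = 3.119 VA  (d) PF = 0.9916 (lagging)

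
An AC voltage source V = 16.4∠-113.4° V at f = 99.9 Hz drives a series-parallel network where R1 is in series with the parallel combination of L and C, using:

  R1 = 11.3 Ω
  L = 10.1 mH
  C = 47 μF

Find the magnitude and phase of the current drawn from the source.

Step 1 — Angular frequency: ω = 2π·f = 2π·99.9 = 627.7 rad/s.
Step 2 — Component impedances:
  R1: Z = R = 11.3 Ω
  L: Z = jωL = j·627.7·0.0101 = 0 + j6.34 Ω
  C: Z = 1/(jωC) = -j/(ω·C) = 0 - j33.9 Ω
Step 3 — Parallel branch: L || C = 1/(1/L + 1/C) = 0 + j7.798 Ω.
Step 4 — Series with R1: Z_total = R1 + (L || C) = 11.3 + j7.798 Ω = 13.73∠34.6° Ω.
Step 5 — Source phasor: V = 16.4∠-113.4° V = -6.513 - j15.05 V.
Step 6 — Ohm's law: I = V / Z_total = (-6.513 - j15.05) / (11.3 + j7.798) = -1.013 - j0.6328 A.
Step 7 — Convert to polar: |I| = 1.195 A, ∠I = -148.0°.

I = 1.195∠-148.0° A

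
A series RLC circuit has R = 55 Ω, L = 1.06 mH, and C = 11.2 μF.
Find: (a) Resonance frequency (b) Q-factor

Step 1 — Resonance condition Im(Z)=0 gives ω₀ = 1/√(LC).
Step 2 — ω₀ = 1/√(0.00106·1.12e-05) = 9178 rad/s.
Step 3 — f₀ = ω₀/(2π) = 1461 Hz.
Step 4 — Series Q: Q = ω₀L/R = 9178·0.00106/55 = 0.1769.

(a) f₀ = 1461 Hz  (b) Q = 0.1769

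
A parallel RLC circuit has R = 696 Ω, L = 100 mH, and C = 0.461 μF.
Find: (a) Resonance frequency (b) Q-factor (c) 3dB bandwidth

Step 1 — Resonance: ω₀ = 1/√(LC) = 1/√(0.1·4.61e-07) = 4657 rad/s.
Step 2 — f₀ = ω₀/(2π) = 741.3 Hz.
Step 3 — Parallel Q: Q = R/(ω₀L) = 696/(4657·0.1) = 1.494.
Step 4 — Bandwidth: Δω = ω₀/Q = 3117 rad/s; BW = Δω/(2π) = 496 Hz.

(a) f₀ = 741.3 Hz  (b) Q = 1.494  (c) BW = 496 Hz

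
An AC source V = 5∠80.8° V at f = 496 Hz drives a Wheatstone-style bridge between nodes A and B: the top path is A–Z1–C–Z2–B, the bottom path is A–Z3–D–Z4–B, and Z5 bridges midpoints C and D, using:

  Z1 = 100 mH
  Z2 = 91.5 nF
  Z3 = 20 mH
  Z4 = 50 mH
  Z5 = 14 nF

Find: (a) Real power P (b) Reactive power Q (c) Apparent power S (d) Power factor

Step 1 — Angular frequency: ω = 2π·f = 2π·496 = 3116 rad/s.
Step 2 — Component impedances:
  Z1: Z = jωL = j·3116·0.1 = 0 + j311.6 Ω
  Z2: Z = 1/(jωC) = -j/(ω·C) = 0 - j3507 Ω
  Z3: Z = jωL = j·3116·0.02 = 0 + j62.33 Ω
  Z4: Z = jωL = j·3116·0.05 = 0 + j155.8 Ω
  Z5: Z = 1/(jωC) = -j/(ω·C) = 0 - j2.292e+04 Ω
Step 3 — Bridge requires nodal analysis (the Z5 bridge couples midpoints C and D, so the two paths cannot be reduced to a simple series/parallel combination). Setting node B to ground and injecting 1 A at node A, the 3-node admittance system at A, C, D solves to V_A = Z_AB = 0 + j234.5 Ω = 234.5∠90.0° Ω.
Step 4 — Source phasor: V = 5∠80.8° V = 0.7994 + j4.936 V.
Step 5 — Current: I = V / Z = 0.02105 - j0.003409 A = 0.02132∠-9.2° A.
Step 6 — Complex power: S = V·I* = 0 + j0.1066 VA.
Step 7 — Real power: P = Re(S) = 0 W.
Step 8 — Reactive power: Q = Im(S) = 0.1066 VAR.
Step 9 — Apparent power: |S| = 0.1066 VA.
Step 10 — Power factor: PF = P/|S| = 0 (lagging).

(a) P = 0 W  (b) Q = 0.1066 VAR  (c) S = 0.1066 VA  (d) PF = 0 (lagging)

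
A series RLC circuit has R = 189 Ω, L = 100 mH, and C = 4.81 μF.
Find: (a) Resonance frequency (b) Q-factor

Step 1 — Resonance condition Im(Z)=0 gives ω₀ = 1/√(LC).
Step 2 — ω₀ = 1/√(0.1·4.81e-06) = 1442 rad/s.
Step 3 — f₀ = ω₀/(2π) = 229.5 Hz.
Step 4 — Series Q: Q = ω₀L/R = 1442·0.1/189 = 0.7629.

(a) f₀ = 229.5 Hz  (b) Q = 0.7629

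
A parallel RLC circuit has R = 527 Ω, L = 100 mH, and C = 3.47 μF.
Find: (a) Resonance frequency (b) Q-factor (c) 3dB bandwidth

Step 1 — Resonance: ω₀ = 1/√(LC) = 1/√(0.1·3.47e-06) = 1698 rad/s.
Step 2 — f₀ = ω₀/(2π) = 270.2 Hz.
Step 3 — Parallel Q: Q = R/(ω₀L) = 527/(1698·0.1) = 3.104.
Step 4 — Bandwidth: Δω = ω₀/Q = 546.8 rad/s; BW = Δω/(2π) = 87.03 Hz.

(a) f₀ = 270.2 Hz  (b) Q = 3.104  (c) BW = 87.03 Hz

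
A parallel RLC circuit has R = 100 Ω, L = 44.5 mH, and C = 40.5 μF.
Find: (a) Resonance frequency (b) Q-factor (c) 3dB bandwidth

Step 1 — Resonance: ω₀ = 1/√(LC) = 1/√(0.0445·4.05e-05) = 744.9 rad/s.
Step 2 — f₀ = ω₀/(2π) = 118.6 Hz.
Step 3 — Parallel Q: Q = R/(ω₀L) = 100/(744.9·0.0445) = 3.017.
Step 4 — Bandwidth: Δω = ω₀/Q = 246.9 rad/s; BW = Δω/(2π) = 39.3 Hz.

(a) f₀ = 118.6 Hz  (b) Q = 3.017  (c) BW = 39.3 Hz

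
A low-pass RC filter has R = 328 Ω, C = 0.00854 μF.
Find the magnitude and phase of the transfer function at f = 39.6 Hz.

Step 1 — Angular frequency: ω = 2π·39.6 = 248.8 rad/s.
Step 2 — Transfer function: H(jω) = 1/(1 + jωRC).
Step 3 — Denominator: 1 + jωRC = 1 + j·248.8·328·8.54e-09 = 1 + j0.000697.
Step 4 — H = 1 - j0.000697.
Step 5 — Magnitude: |H| = 1 (-0.0 dB); phase: φ = -0.0°.

|H| = 1 (-0.0 dB), φ = -0.0°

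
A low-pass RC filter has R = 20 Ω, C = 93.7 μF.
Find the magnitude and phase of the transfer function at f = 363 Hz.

Step 1 — Angular frequency: ω = 2π·363 = 2281 rad/s.
Step 2 — Transfer function: H(jω) = 1/(1 + jωRC).
Step 3 — Denominator: 1 + jωRC = 1 + j·2281·20·9.37e-05 = 1 + j4.274.
Step 4 — H = 0.0519 - j0.2218.
Step 5 — Magnitude: |H| = 0.2278 (-12.8 dB); phase: φ = -76.8°.

|H| = 0.2278 (-12.8 dB), φ = -76.8°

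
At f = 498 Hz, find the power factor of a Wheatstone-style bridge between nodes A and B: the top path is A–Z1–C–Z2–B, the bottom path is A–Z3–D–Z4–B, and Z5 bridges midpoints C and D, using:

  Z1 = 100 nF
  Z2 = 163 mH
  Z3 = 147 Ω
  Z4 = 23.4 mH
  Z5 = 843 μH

Step 1 — Angular frequency: ω = 2π·f = 2π·498 = 3129 rad/s.
Step 2 — Component impedances:
  Z1: Z = 1/(jωC) = -j/(ω·C) = 0 - j3196 Ω
  Z2: Z = jωL = j·3129·0.163 = 0 + j510 Ω
  Z3: Z = R = 147 Ω
  Z4: Z = jωL = j·3129·0.0234 = 0 + j73.22 Ω
  Z5: Z = jωL = j·3129·0.000843 = 0 + j2.638 Ω
Step 3 — Bridge requires nodal analysis (the Z5 bridge couples midpoints C and D, so the two paths cannot be reduced to a simple series/parallel combination). Setting node B to ground and injecting 1 A at node A, the 3-node admittance system at A, C, D solves to V_A = Z_AB = 146.7 + j57.31 Ω = 157.5∠21.3° Ω.
Step 4 — Power factor: PF = cos(φ) = Re(Z)/|Z| = 146.7194/157.5169 = 0.9315.
Step 5 — Type: Im(Z) = 57.31 ⇒ lagging (phase φ = 21.3°).

PF = 0.9315 (lagging, φ = 21.3°)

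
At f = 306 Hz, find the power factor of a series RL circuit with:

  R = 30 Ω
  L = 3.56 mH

Step 1 — Angular frequency: ω = 2π·f = 2π·306 = 1923 rad/s.
Step 2 — Component impedances:
  R: Z = R = 30 Ω
  L: Z = jωL = j·1923·0.00356 = 0 + j6.845 Ω
Step 3 — Series combination: Z_total = R + L = 30 + j6.845 Ω = 30.77∠12.9° Ω.
Step 4 — Power factor: PF = cos(φ) = Re(Z)/|Z| = 30/30.771 = 0.9749.
Step 5 — Type: Im(Z) = 6.845 ⇒ lagging (phase φ = 12.9°).

PF = 0.9749 (lagging, φ = 12.9°)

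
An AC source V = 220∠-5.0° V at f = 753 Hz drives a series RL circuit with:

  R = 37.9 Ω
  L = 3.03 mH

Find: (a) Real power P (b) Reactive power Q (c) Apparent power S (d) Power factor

Step 1 — Angular frequency: ω = 2π·f = 2π·753 = 4731 rad/s.
Step 2 — Component impedances:
  R: Z = R = 37.9 Ω
  L: Z = jωL = j·4731·0.00303 = 0 + j14.34 Ω
Step 3 — Series combination: Z_total = R + L = 37.9 + j14.34 Ω = 40.52∠20.7° Ω.
Step 4 — Source phasor: V = 220∠-5.0° V = 219.2 - j19.17 V.
Step 5 — Current: I = V / Z = 4.891 - j2.356 A = 5.429∠-25.7° A.
Step 6 — Complex power: S = V·I* = 1117 + j422.6 VA.
Step 7 — Real power: P = Re(S) = 1117 W.
Step 8 — Reactive power: Q = Im(S) = 422.6 VAR.
Step 9 — Apparent power: |S| = 1194 VA.
Step 10 — Power factor: PF = P/|S| = 0.9353 (lagging).

(a) P = 1117 W  (b) Q = 422.6 VAR  (c) S = 1194 VA  (d) PF = 0.9353 (lagging)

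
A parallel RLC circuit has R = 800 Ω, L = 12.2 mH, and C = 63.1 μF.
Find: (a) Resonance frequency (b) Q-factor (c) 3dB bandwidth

Step 1 — Resonance: ω₀ = 1/√(LC) = 1/√(0.0122·6.31e-05) = 1140 rad/s.
Step 2 — f₀ = ω₀/(2π) = 181.4 Hz.
Step 3 — Parallel Q: Q = R/(ω₀L) = 800/(1140·0.0122) = 57.53.
Step 4 — Bandwidth: Δω = ω₀/Q = 19.81 rad/s; BW = Δω/(2π) = 3.153 Hz.

(a) f₀ = 181.4 Hz  (b) Q = 57.53  (c) BW = 3.153 Hz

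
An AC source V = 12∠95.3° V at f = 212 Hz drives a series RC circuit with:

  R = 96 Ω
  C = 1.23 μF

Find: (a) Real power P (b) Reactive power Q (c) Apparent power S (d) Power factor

Step 1 — Angular frequency: ω = 2π·f = 2π·212 = 1332 rad/s.
Step 2 — Component impedances:
  R: Z = R = 96 Ω
  C: Z = 1/(jωC) = -j/(ω·C) = 0 - j610.4 Ω
Step 3 — Series combination: Z_total = R + C = 96 - j610.4 Ω = 617.9∠-81.1° Ω.
Step 4 — Source phasor: V = 12∠95.3° V = -1.108 + j11.95 V.
Step 5 — Current: I = V / Z = -0.01938 + j0.001233 A = 0.01942∠176.4° A.
Step 6 — Complex power: S = V·I* = 0.03621 - j0.2302 VA.
Step 7 — Real power: P = Re(S) = 0.03621 W.
Step 8 — Reactive power: Q = Im(S) = -0.2302 VAR.
Step 9 — Apparent power: |S| = 0.2331 VA.
Step 10 — Power factor: PF = P/|S| = 0.1554 (leading).

(a) P = 0.03621 W  (b) Q = -0.2302 VAR  (c) S = 0.2331 VA  (d) PF = 0.1554 (leading)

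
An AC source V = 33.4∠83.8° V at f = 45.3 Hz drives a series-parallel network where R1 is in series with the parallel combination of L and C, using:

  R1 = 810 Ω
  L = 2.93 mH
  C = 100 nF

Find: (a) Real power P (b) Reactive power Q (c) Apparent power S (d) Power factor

Step 1 — Angular frequency: ω = 2π·f = 2π·45.3 = 284.6 rad/s.
Step 2 — Component impedances:
  R1: Z = R = 810 Ω
  L: Z = jωL = j·284.6·0.00293 = 0 + j0.834 Ω
  C: Z = 1/(jωC) = -j/(ω·C) = 0 - j3.513e+04 Ω
Step 3 — Parallel branch: L || C = 1/(1/L + 1/C) = 0 + j0.834 Ω.
Step 4 — Series with R1: Z_total = R1 + (L || C) = 810 + j0.834 Ω = 810∠0.1° Ω.
Step 5 — Source phasor: V = 33.4∠83.8° V = 3.607 + j33.2 V.
Step 6 — Current: I = V / Z = 0.004496 + j0.04099 A = 0.04123∠83.7° A.
Step 7 — Complex power: S = V·I* = 1.377 + j0.001418 VA.
Step 8 — Real power: P = Re(S) = 1.377 W.
Step 9 — Reactive power: Q = Im(S) = 0.001418 VAR.
Step 10 — Apparent power: |S| = 1.377 VA.
Step 11 — Power factor: PF = P/|S| = 1 (lagging).

(a) P = 1.377 W  (b) Q = 0.001418 VAR  (c) S = 1.377 VA  (d) PF = 1 (lagging)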